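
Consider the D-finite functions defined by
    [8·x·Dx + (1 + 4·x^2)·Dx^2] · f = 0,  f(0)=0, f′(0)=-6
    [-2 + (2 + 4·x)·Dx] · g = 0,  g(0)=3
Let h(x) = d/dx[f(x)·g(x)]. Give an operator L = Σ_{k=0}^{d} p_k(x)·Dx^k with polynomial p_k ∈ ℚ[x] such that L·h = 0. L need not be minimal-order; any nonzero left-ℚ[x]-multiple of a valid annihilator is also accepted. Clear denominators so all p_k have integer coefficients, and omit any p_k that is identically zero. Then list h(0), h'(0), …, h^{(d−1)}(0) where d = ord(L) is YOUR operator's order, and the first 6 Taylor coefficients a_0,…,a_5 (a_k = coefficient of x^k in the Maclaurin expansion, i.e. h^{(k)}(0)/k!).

f: a_k = 0, -6, 0, 8, 0, -96/5, …
g: a_k = 3, 3, -3/2, 3/2, -15/8, 21/8, …
h₀=f·g: eliminate ⇒ L₀, order ≤ 2·1.
h=h₀': d/dx-closure on L₀ ⇒ L.
L = (5 + 80·x + 8·x^2 - 192·x^3 - 48·x^4) + (14 + 84·x + 144·x^2 - 224·x^3 - 672·x^4 - 192·x^5)·Dx + (3 + 4·x - 12·x^2 - 32·x^3 - 112·x^4 - 192·x^5 - 64·x^6)·Dx^2  (order 2).
h: a_k = -18, -36, 99, 60, -1167/4, -3681/10, …
ICs: h(0) = -18, h′(0) = -36.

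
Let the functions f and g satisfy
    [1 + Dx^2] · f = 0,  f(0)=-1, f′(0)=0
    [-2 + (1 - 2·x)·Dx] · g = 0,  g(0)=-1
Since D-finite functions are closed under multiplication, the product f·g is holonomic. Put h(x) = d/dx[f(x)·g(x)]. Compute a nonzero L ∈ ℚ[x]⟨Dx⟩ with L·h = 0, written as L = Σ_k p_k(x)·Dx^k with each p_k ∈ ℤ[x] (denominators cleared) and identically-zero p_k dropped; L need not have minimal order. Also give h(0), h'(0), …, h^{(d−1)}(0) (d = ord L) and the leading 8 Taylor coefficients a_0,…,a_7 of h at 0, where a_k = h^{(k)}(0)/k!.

L = (-7 - 4·x + 4·x^2) + (-4 + 8·x)·Dx + (1 - 4·x + 4·x^2)·Dx^2  (order 2).
h: a_k = 2, 7, 21, 337/6, 1685/12, 40439/120, 283073/360, 9058337/5040, …
ICs: h(0) = 2, h′(0) = 7.

f: a_k = -1, 0, 1/2, 0, -1/24, 0, 1/720, 0, …
g: a_k = -1, -2, -4, -8, -16, -32, -64, -128, …
f·g: L₀ = L_f ⊗_s L_g, ord ≤ 2·1.
h=h₀': d/dx-closure on L₀ ⇒ L.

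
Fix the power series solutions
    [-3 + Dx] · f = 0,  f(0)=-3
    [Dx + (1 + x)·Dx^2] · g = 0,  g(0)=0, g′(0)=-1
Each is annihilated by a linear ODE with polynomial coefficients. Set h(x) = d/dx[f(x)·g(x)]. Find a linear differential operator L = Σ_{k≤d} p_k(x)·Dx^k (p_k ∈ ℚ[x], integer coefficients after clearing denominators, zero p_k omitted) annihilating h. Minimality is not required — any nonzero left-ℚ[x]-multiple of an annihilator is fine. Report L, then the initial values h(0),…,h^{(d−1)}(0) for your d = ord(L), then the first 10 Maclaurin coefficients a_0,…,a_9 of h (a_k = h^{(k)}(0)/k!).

f: a_k = -3, -9, -27/2, -27/2, -81/8, -243/40, -243/80, -729/560, -2187/4480, -729/4480, …
g: a_k = 0, -1, 1/2, -1/3, 1/4, -1/5, 1/6, -1/7, 1/8, -1/9, …
h₀=f·g: eliminate ⇒ L₀, order ≤ 1·2.
Derive L from L₀ (diff closure).
L = (15 + 36·x + 27·x^2) + (-11 - 27·x - 18·x^2)·Dx + (2 + 5·x + 3·x^2)·Dx^2  (order 2).
h: a_k = 3, 15, 30, 36, 249/8, 165/8, 57/5, 51/10, 1959/896, 2767/4480, …
ICs: h(0) = 3, h′(0) = 15.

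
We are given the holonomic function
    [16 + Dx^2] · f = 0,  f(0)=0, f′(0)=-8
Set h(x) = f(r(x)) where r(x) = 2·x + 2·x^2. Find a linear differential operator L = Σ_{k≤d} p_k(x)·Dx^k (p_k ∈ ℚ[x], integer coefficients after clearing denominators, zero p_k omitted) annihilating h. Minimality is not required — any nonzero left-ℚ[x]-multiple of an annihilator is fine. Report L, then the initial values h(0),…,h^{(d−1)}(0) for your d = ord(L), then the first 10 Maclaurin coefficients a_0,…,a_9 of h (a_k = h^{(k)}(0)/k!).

L = (64 + 384·x + 768·x^2 + 512·x^3) - 2·Dx + (1 + 2·x)·Dx^2  (order 2).
h: a_k = 0, -16, -16, 512/3, 512, -512/15, -2560, -1458176/315, 16384/45, 39706624/2835, …
ICs: h(0) = 0, h′(0) = -16.

f: a_k = 0, -8, 0, 64/3, 0, -256/15, 0, 2048/315, 0, -4096/2835, …
f∘r: x↦r, Dx↦Dx/r' in L_f ⇒ L₀.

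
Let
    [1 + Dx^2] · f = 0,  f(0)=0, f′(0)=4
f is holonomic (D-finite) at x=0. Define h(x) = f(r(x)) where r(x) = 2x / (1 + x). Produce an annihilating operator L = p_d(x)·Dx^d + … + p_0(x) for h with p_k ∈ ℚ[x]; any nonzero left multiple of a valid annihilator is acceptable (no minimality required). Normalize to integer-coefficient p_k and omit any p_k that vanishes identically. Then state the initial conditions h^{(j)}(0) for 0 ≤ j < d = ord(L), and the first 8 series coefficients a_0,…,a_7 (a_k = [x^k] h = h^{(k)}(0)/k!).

L = 4 + (2 + 6·x + 6·x^2 + 2·x^3)·Dx + (1 + 4·x + 6·x^2 + 4·x^3 + x^4)·Dx^2  (order 2).
h: a_k = 0, 8, -8, 8/3, 8, -344/15, 40, -17672/315, …
ICs: h(0) = 0, h′(0) = 8.

f: a_k = 0, 4, 0, -2/3, 0, 1/30, 0, -1/1260, …
Change of var in L_f (x↦r) gives L₀.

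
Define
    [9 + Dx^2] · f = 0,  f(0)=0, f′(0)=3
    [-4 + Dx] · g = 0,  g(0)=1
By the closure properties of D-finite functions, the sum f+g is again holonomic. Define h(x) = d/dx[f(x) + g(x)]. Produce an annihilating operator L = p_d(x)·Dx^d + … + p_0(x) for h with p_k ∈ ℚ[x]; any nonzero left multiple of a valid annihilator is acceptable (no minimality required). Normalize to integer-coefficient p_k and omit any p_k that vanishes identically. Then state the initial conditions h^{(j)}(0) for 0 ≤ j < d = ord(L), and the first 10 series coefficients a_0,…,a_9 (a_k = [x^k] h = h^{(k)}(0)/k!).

L = 36 - 9·Dx + 4·Dx^2 - Dx^3  (order 3).
h: a_k = 7, 16, 37/2, 128/3, 1267/24, 512/15, 14197/720, 4096/315, 40261/5760, 8192/2835, …
ICs: h(0) = 7, h′(0) = 16, h′′(0) = 37.

f: a_k = 0, 3, 0, -9/2, 0, 81/40, 0, -243/560, 0, 243/4480, …
g: a_k = 1, 4, 8, 32/3, 32/3, 128/15, 256/45, 1024/315, 512/315, 2048/2835, …
Weyl lclm of L_f,L_g ⇒ L₀ (ord ≤ 3).
Derive L from L₀ (diff closure).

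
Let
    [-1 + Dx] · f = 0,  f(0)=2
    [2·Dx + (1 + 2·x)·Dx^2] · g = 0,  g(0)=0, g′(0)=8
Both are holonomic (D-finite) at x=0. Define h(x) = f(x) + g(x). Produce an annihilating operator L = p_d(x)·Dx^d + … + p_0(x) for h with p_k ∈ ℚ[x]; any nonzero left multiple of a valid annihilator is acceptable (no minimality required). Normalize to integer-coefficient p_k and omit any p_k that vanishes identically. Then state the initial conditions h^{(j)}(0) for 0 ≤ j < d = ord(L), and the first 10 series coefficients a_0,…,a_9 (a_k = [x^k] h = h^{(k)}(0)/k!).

L = (-10 - 4·x)·Dx + (7 - 4·x - 4·x^2)·Dx^2 + (3 + 8·x + 4·x^2)·Dx^3  (order 3).
h: a_k = 2, 10, -7, 11, -191/12, 1537/60, -15359/360, 184321/2520, -2580479/20160, 41287681/181440, …
ICs: h(0) = 2, h′(0) = 10, h′′(0) = -14.

f: a_k = 2, 2, 1, 1/3, 1/12, 1/60, 1/360, 1/2520, 1/20160, 1/181440, …
g: a_k = 0, 8, -8, 32/3, -16, 128/5, -128/3, 512/7, -128, 2048/9, …
Weyl lclm of L_f,L_g ⇒ L₀ (ord ≤ 3).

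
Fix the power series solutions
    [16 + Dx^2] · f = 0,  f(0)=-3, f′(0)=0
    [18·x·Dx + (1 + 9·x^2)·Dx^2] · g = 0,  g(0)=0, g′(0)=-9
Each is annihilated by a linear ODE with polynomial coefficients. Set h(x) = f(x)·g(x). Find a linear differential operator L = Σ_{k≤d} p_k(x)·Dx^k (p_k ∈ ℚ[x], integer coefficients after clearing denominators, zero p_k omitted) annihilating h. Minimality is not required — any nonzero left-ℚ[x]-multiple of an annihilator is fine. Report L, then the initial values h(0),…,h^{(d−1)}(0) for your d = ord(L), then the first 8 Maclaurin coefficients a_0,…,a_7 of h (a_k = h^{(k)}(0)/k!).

L = (20800 + 494784·x^2 + 2923776·x^4 + 11943936·x^6 + 26873856·x^8) + (19584·x + 342144·x^3 + 2239488·x^5 + 6718464·x^7)·Dx + (1700 + 42732·x^2 + 318816·x^4 + 1492992·x^6 + 3359232·x^8)·Dx^2 + (1224·x + 21384·x^3 + 139968·x^5 + 419904·x^7)·Dx^3 + (25 + 738·x^2 + 8505·x^4 + 46656·x^6 + 104976·x^8)·Dx^4  (order 4).
h: a_k = 0, 27, 0, -297, 0, 6867/5, 0, -256503/35, …
ICs: h(0) = 0, h′(0) = 27, h′′(0) = 0, h′′′(0) = -1782.

f: a_k = -3, 0, 24, 0, -32, 0, 256/15, 0, …
g: a_k = 0, -9, 0, 27, 0, -729/5, 0, 6561/7, …
L₀ := L_f ⊗_s L_g (sym. prod.), ord ≤ 4.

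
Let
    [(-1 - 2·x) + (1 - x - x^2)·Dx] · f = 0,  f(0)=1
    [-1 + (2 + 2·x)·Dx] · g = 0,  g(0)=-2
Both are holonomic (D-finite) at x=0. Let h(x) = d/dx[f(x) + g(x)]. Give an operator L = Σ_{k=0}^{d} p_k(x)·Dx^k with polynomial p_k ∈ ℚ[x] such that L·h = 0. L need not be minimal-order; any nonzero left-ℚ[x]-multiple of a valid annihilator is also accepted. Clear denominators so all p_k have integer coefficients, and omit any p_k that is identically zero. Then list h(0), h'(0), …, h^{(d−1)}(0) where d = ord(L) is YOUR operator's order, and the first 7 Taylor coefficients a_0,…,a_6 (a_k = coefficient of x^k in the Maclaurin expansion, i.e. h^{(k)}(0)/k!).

L = (-48 - 138·x - 156·x^2 - 84·x^3 - 30·x^4) + (-69 - 336·x - 615·x^2 - 576·x^3 - 321·x^4 - 90·x^5)·Dx + (18 + 42·x + 6·x^2 - 82·x^3 - 126·x^4 - 82·x^5 - 20·x^6)·Dx^2  (order 2).
h: a_k = 0, 9/2, 69/8, 325/16, 5085/128, 20031/256, 150297/1024, …
ICs: h(0) = 0, h′(0) = 9/2.

f: a_k = 1, 1, 2, 3, 5, 8, 13, …
g: a_k = -2, -1, 1/4, -1/8, 5/64, -7/128, 21/512, …
Weyl lclm of L_f,L_g ⇒ L₀ (ord ≤ 2).
Derive L from L₀ (diff closure).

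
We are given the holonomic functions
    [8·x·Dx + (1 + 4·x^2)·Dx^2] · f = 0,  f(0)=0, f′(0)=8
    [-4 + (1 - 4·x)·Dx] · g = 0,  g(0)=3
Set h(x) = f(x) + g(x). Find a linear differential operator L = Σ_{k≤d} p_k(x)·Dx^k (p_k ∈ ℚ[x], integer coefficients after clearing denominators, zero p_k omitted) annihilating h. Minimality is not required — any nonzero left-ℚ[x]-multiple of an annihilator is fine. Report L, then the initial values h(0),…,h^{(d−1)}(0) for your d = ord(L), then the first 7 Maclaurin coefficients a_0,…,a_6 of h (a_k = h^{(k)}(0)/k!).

L = (8 - 128·x - 96·x^2)·Dx + (-13 + 8·x - 100·x^2 - 96·x^3)·Dx^2 + (1 - 3·x - 12·x^3 - 16·x^4)·Dx^3  (order 3).
h: a_k = 3, 20, 48, 544/3, 768, 15488/5, 12288, …
ICs: h(0) = 3, h′(0) = 20, h′′(0) = 96.

f: a_k = 0, 8, 0, -32/3, 0, 128/5, 0, …
g: a_k = 3, 12, 48, 192, 768, 3072, 12288, …
Sum ⇒ L₀ = lclm(L_f,L_g) in ℚ(x)⟨Dx⟩.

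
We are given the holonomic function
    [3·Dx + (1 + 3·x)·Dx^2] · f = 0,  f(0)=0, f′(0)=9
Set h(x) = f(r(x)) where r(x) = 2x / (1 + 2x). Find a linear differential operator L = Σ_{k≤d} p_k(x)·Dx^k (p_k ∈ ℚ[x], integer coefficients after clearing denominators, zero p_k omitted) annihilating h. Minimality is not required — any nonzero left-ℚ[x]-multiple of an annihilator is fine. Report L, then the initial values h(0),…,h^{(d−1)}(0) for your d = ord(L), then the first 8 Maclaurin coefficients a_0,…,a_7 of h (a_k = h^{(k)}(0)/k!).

L = (10 + 32·x)·Dx + (1 + 10·x + 16·x^2)·Dx^2  (order 2).
h: a_k = 0, 18, -90, 504, -3060, 98208/5, -131040, 6291072/7, …
ICs: h(0) = 0, h′(0) = 18.

f: a_k = 0, 9, -27/2, 27, -243/4, 729/5, -729/2, 6561/7, …
L₀ from L_f via x↦r, Dx↦r'^{-1}Dx.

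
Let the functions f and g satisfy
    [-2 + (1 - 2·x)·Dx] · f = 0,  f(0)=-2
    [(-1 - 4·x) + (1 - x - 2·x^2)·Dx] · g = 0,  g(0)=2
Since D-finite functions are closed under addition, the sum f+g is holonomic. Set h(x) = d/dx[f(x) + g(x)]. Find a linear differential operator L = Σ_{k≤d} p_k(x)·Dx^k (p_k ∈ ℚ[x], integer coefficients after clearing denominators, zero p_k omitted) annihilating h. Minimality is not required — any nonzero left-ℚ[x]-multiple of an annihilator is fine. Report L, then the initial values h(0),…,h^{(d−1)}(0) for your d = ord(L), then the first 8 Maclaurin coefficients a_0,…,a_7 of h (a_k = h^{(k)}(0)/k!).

f: a_k = -2, -4, -8, -16, -32, -64, -128, -256, …
g: a_k = 2, 2, 6, 10, 22, 42, 86, 170, …
L₀ := lclm(L_f,L_g); ord L₀ ≤ 1+1.
h=h₀': d/dx-closure on L₀ ⇒ L.
L = 12 + (3 + 12·x)·Dx + (-1 + x + 2·x^2)·Dx^2  (order 2).
h: a_k = -2, -4, -18, -40, -110, -252, -602, -1360, …
ICs: h(0) = -2, h′(0) = -4.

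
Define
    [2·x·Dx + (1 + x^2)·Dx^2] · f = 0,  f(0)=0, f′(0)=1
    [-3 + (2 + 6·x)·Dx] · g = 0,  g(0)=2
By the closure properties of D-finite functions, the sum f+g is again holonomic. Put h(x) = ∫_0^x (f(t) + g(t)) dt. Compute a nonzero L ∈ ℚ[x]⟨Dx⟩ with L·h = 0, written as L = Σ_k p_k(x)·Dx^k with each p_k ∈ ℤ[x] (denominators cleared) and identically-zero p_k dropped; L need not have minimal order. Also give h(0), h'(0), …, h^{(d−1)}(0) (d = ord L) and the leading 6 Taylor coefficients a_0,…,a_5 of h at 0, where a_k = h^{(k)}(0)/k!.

L = (-12 - 90·x + 36·x^2 + 54·x^3)·Dx^2 + (-35 - 48·x - 102·x^2 + 144·x^3 + 189·x^4)·Dx^3 + (-6 - 10·x + 36·x^2 + 44·x^3 + 42·x^4 + 54·x^5)·Dx^4  (order 4).
h: a_k = 0, 2, 2, -3/4, 73/96, -81/64, …
ICs: h(0) = 0, h′(0) = 2, h′′(0) = 4, h′′′(0) = -9/2.

f: a_k = 0, 1, 0, -1/3, 0, 1/5, …
g: a_k = 2, 3, -9/4, 27/8, -405/64, 1701/128, …
Weyl lclm of L_f,L_g ⇒ L₀ (ord ≤ 3).
∫: right-multiply L₀ by Dx.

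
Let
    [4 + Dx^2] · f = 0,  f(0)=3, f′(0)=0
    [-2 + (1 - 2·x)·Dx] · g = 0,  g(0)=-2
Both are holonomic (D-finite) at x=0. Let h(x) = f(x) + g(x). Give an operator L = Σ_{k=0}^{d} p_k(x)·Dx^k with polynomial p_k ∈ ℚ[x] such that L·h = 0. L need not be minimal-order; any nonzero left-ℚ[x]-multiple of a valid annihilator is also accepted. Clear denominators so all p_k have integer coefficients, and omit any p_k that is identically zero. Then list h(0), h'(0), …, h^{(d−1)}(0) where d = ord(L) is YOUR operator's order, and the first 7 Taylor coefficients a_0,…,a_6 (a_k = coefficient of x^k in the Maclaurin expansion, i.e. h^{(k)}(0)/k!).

f: a_k = 3, 0, -6, 0, 2, 0, -4/15, …
g: a_k = -2, -4, -8, -16, -32, -64, -128, …
Sum ⇒ L₀ = lclm(L_f,L_g) in ℚ(x)⟨Dx⟩.
L = (-56 + 32·x - 32·x^2) + (12 - 40·x + 48·x^2 - 32·x^3)·Dx + (-14 + 8·x - 8·x^2)·Dx^2 + (3 - 10·x + 12·x^2 - 8·x^3)·Dx^3  (order 3).
h: a_k = 1, -4, -14, -16, -30, -64, -1924/15, …
ICs: h(0) = 1, h′(0) = -4, h′′(0) = -28.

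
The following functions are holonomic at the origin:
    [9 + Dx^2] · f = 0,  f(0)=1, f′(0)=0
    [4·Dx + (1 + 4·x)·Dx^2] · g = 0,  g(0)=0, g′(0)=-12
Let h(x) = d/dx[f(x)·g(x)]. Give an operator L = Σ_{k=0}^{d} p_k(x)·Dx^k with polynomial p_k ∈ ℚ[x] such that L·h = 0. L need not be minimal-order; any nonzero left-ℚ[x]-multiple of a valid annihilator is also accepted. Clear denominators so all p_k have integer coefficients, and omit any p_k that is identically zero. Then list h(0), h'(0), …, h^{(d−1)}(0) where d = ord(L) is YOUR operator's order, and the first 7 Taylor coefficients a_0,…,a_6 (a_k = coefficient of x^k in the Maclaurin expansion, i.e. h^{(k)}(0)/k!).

L = (-153603 - 635688·x - 3184272·x^2 - 4292352·x^3 + 12503808·x^4 + 40310784·x^5 + 26873856·x^6) + (-47736 - 304992·x - 311040·x^2 + 2073600·x^3 + 7464960·x^4 + 5971968·x^5)·Dx + (-19110 - 88272·x - 352800·x^2 + 41472·x^3 + 3773952·x^4 + 8957952·x^5 + 5971968·x^6)·Dx^2 + (-5304 - 33888·x - 34560·x^2 + 230400·x^3 + 829440·x^4 + 663552·x^5)·Dx^3 + (-227 - 1960·x + 112·x^2 + 57600·x^3 + 264960·x^4 + 497664·x^5 + 331776·x^6)·Dx^4  (order 4).
h: a_k = -12, 48, -30, 336, -3669/2, 7590, -624507/20, …
ICs: h(0) = -12, h′(0) = 48, h′′(0) = -60, h′′′(0) = 2016.

f: a_k = 1, 0, -9/2, 0, 27/8, 0, -81/80, …
g: a_k = 0, -12, 24, -64, 192, -3072/5, 2048, …
h₀=f·g: eliminate ⇒ L₀, order ≤ 2·2.
h=h₀': d/dx-closure on L₀ ⇒ L.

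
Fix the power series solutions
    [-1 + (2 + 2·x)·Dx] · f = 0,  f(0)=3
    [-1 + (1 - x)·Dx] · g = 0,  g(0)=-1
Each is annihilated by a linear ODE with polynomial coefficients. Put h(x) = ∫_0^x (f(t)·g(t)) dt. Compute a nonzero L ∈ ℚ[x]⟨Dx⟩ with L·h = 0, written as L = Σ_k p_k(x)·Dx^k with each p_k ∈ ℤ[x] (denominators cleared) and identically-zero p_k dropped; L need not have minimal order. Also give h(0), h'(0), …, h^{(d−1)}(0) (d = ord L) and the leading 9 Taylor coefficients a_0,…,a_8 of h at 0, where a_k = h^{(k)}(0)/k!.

f: a_k = 3, 3/2, -3/8, 3/16, -15/128, 21/256, -63/1024, 99/2048, -1287/32768, …
g: a_k = -1, -1, -1, -1, -1, -1, -1, -1, -1, …
h₀=f·g: eliminate ⇒ L₀, order ≤ 1·1.
h=∫h₀ ⇒ L = L₀·Dx.
L = (3 + x)·Dx + (-2 + 2·x^2)·Dx^2  (order 2).
h: a_k = 0, -3, -9/4, -11/8, -69/64, -537/640, -365/512, -4317/7168, -8733/16384, …
ICs: h(0) = 0, h′(0) = -3.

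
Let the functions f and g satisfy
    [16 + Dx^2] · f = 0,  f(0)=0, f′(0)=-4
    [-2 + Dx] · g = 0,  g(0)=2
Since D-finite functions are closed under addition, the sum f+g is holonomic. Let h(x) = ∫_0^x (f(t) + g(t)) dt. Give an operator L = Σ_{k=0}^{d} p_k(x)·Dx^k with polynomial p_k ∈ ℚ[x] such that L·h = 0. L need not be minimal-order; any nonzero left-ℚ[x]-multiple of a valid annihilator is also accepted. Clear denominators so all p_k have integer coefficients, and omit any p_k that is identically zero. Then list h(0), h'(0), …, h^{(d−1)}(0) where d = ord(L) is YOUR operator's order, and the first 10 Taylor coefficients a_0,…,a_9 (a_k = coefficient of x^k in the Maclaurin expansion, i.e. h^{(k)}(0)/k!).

L = -32·Dx + 16·Dx^2 - 2·Dx^3 + Dx^4  (order 4).
h: a_k = 0, 2, 0, 4/3, 10/3, 4/15, -4/3, 8/315, 26/63, 4/2835, …
ICs: h(0) = 0, h′(0) = 2, h′′(0) = 0, h′′′(0) = 8.

f: a_k = 0, -4, 0, 32/3, 0, -128/15, 0, 1024/315, 0, -2048/2835, …
g: a_k = 2, 4, 4, 8/3, 4/3, 8/15, 8/45, 16/315, 4/315, 8/2835, …
Weyl lclm of L_f,L_g ⇒ L₀ (ord ≤ 3).
∫: right-multiply L₀ by Dx.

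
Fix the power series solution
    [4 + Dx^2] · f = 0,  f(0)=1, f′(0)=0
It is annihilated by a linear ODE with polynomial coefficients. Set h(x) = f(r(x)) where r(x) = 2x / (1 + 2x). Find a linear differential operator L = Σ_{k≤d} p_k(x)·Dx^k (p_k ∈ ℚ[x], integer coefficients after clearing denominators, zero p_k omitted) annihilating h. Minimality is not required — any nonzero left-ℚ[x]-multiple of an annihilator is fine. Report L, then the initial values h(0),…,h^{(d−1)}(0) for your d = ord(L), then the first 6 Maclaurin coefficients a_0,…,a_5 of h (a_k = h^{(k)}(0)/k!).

L = 16 + (4 + 24·x + 48·x^2 + 32·x^3)·Dx + (1 + 8·x + 24·x^2 + 32·x^3 + 16·x^4)·Dx^2  (order 2).
h: a_k = 1, 0, -8, 32, -256/3, 512/3, …
ICs: h(0) = 1, h′(0) = 0.

f: a_k = 1, 0, -2, 0, 2/3, 0, …
f∘r: x↦r, Dx↦Dx/r' in L_f ⇒ L₀.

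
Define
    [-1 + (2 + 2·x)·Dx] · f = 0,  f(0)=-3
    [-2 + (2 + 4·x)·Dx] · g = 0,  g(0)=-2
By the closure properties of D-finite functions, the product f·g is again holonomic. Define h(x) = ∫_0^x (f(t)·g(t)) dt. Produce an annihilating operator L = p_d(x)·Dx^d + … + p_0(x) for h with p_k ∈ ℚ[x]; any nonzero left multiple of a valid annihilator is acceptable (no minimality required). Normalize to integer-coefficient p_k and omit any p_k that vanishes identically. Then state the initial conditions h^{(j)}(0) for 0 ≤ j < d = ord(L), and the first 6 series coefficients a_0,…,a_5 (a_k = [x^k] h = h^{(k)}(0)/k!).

f: a_k = -3, -3/2, 3/8, -3/16, 15/128, -21/256, …
g: a_k = -2, -2, 1, -1, 5/4, -7/4, …
Sym-product of L_f,L_g gives L₀ (≤ ord 1).
h=∫₀ˣh₀: take L = L₀·Dx.
L = (-3 - 4·x)·Dx + (2 + 6·x + 4·x^2)·Dx^2  (order 2).
h: a_k = 0, 6, 9/2, -1/4, 9/32, -111/320, …
ICs: h(0) = 0, h′(0) = 6.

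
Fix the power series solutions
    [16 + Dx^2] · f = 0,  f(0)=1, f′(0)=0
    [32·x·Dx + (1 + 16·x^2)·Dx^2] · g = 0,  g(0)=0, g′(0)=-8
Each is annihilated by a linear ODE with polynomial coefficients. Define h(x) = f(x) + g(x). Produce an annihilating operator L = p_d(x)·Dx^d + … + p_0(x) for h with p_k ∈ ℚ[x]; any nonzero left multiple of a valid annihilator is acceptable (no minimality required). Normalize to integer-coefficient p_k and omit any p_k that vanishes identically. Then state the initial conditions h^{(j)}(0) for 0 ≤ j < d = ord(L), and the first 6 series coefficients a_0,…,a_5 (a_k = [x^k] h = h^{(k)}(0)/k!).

f: a_k = 1, 0, -8, 0, 32/3, 0, …
g: a_k = 0, -8, 0, 128/3, 0, -2048/5, …
Sum ⇒ L₀ = lclm(L_f,L_g) in ℚ(x)⟨Dx⟩.
L = (-5632·x + 114688·x^3 + 131072·x^5)·Dx + (-16 + 1792·x^2 + 36864·x^4 + 65536·x^6)·Dx^2 + (-352·x + 7168·x^3 + 8192·x^5)·Dx^3 + (-1 + 112·x^2 + 2304·x^4 + 4096·x^6)·Dx^4  (order 4).
h: a_k = 1, -8, -8, 128/3, 32/3, -2048/5, …
ICs: h(0) = 1, h′(0) = -8, h′′(0) = -16, h′′′(0) = 256.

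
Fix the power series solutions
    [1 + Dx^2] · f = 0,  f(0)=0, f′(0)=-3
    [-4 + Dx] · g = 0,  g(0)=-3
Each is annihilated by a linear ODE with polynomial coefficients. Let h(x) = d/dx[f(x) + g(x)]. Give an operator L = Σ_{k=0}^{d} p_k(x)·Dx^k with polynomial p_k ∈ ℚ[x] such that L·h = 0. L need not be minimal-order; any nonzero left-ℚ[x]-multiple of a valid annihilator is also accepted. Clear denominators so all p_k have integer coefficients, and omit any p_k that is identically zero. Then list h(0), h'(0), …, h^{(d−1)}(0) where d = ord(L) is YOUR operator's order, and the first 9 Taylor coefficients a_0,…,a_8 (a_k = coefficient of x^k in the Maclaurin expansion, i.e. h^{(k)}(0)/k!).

f: a_k = 0, -3, 0, 1/2, 0, -1/40, 0, 1/1680, 0, …
g: a_k = -3, -12, -24, -32, -32, -128/5, -256/15, -1024/105, -512/105, …
Sum ⇒ L₀ = lclm(L_f,L_g) in ℚ(x)⟨Dx⟩.
Differentiate: ansatz ord ≤ ord L₀ ⇒ L.
L = 4 - Dx + 4·Dx^2 - Dx^3  (order 3).
h: a_k = -15, -48, -189/2, -128, -1025/8, -512/5, -5461/80, -4096/105, -52429/2688, …
ICs: h(0) = -15, h′(0) = -48, h′′(0) = -189.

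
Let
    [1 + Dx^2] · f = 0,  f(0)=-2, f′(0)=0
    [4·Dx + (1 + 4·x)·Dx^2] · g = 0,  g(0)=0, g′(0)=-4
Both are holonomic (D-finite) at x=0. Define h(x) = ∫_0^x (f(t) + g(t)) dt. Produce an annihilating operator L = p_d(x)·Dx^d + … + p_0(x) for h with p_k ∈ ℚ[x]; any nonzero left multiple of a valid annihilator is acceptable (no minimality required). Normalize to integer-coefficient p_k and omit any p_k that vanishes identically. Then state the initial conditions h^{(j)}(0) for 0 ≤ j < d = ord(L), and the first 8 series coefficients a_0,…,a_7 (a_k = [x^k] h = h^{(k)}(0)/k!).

L = (388 + 32·x + 64·x^2)·Dx^2 + (33 + 140·x + 48·x^2 + 64·x^3)·Dx^3 + (388 + 32·x + 64·x^2)·Dx^4 + (33 + 140·x + 48·x^2 + 64·x^3)·Dx^5  (order 5).
h: a_k = 0, -2, -2, 3, -16/3, 767/60, -512/15, 245761/2520, …
ICs: h(0) = 0, h′(0) = -2, h′′(0) = -4, h′′′(0) = 18, h′′′′(0) = -128.

f: a_k = -2, 0, 1, 0, -1/12, 0, 1/360, 0, …
g: a_k = 0, -4, 8, -64/3, 64, -1024/5, 2048/3, -16384/7, …
Sum ⇒ L₀ = lclm(L_f,L_g) in ℚ(x)⟨Dx⟩.
h=∫h₀ ⇒ L = L₀·Dx.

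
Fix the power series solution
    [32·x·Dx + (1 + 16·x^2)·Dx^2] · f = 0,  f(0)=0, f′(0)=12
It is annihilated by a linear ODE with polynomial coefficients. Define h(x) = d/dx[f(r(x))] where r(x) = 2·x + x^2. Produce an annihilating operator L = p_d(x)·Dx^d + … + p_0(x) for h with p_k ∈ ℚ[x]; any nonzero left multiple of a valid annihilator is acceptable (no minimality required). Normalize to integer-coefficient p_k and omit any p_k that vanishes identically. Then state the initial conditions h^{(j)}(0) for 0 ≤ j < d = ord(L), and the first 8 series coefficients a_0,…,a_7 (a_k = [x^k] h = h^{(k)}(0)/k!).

L = (-1 + 128·x + 256·x^2 + 192·x^3 + 48·x^4) + (1 + x + 64·x^2 + 128·x^3 + 80·x^4 + 16·x^5)·Dx  (order 1).
h: a_k = 24, 24, -1536, -3072, 96384, 294528, -5947392, -24969216, …
ICs: h(0) = 24.

f: a_k = 0, 12, 0, -64, 0, 3072/5, 0, -49152/7, …
Change of var in L_f (x↦r) gives L₀.
h=h₀': d/dx-closure on L₀ ⇒ L.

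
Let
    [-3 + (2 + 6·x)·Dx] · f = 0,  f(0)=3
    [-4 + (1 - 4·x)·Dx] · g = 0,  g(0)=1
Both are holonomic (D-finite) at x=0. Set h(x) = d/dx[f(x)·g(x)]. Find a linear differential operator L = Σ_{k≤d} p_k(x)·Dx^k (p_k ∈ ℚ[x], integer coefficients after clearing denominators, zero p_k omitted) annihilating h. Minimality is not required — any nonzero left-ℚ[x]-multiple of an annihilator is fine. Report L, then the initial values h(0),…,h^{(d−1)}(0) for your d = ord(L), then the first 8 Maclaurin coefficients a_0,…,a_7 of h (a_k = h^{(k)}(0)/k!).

L = (167 + 792·x + 432·x^2) + (-22 - 2·x + 288·x^2 + 288·x^3)·Dx  (order 1).
h: a_k = 33/2, 501/4, 12267/16, 129633/32, 5210835/256, 49886235/512, 932725311/2048, 8519330265/4096, …
ICs: h(0) = 33/2.

f: a_k = 3, 9/2, -27/8, 81/16, -1215/128, 5103/256, -45927/1024, 216513/2048, …
g: a_k = 1, 4, 16, 64, 256, 1024, 4096, 16384, …
Product ⇒ symmetric product L₀, ord ≤ 1.
Derive L from L₀ (diff closure).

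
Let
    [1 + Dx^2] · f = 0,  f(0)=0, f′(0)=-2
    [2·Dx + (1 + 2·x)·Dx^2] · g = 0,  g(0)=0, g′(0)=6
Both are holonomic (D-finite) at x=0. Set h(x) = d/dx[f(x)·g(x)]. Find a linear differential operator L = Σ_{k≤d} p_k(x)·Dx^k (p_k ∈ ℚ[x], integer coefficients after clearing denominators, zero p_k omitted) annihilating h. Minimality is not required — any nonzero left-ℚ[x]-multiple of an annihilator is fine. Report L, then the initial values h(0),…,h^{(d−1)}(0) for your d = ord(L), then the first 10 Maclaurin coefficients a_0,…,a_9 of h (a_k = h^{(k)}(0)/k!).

f: a_k = 0, -2, 0, 1/3, 0, -1/60, 0, 1/2520, 0, -1/181440, …
g: a_k = 0, 6, -6, 8, -12, 96/5, -32, 384/7, -96, 512/3, …
L₀ := L_f ⊗_s L_g (sym. prod.), ord ≤ 4.
h=h₀': d/dx-closure on L₀ ⇒ L.
L = (-52 - 31·x - 87·x^2 - 96·x^3 - 8·x^4 + 48·x^5 + 16·x^6) + (-33 - 98·x - 80·x^2 + 80·x^4 + 32·x^5)·Dx + (-55 - 46·x - 110·x^2 - 96·x^3 + 32·x^4 + 96·x^5 + 32·x^6)·Dx^2 + (-33 - 98·x - 80·x^2 + 80·x^4 + 32·x^5)·Dx^3 + (-3 - 15·x - 23·x^2 + 40·x^4 + 48·x^5 + 16·x^6)·Dx^4  (order 4).
h: a_k = 0, -24, 36, -56, 110, -215, 4207/10, -86894/105, 228729/140, -48892709/15120, …
ICs: h(0) = 0, h′(0) = -24, h′′(0) = 72, h′′′(0) = -336.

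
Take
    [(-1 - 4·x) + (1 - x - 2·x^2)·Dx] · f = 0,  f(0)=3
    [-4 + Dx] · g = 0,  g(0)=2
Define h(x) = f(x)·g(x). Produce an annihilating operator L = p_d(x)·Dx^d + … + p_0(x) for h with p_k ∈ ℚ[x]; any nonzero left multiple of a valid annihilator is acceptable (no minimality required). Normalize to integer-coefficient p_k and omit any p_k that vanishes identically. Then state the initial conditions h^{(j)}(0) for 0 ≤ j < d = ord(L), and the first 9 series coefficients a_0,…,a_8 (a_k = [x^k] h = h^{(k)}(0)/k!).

f: a_k = 3, 3, 9, 15, 33, 63, 129, 255, 513, …
g: a_k = 2, 8, 16, 64/3, 64/3, 256/15, 512/45, 2048/315, 1024/315, …
Sym-product of L_f,L_g gives L₀ (≤ ord 1).
L = (5 - 8·x^2) + (-1 + x + 2·x^2)·Dx  (order 1).
h: a_k = 6, 30, 90, 214, 458, 4686/5, 5662/3, 79406/21, 264798/35, …
ICs: h(0) = 6.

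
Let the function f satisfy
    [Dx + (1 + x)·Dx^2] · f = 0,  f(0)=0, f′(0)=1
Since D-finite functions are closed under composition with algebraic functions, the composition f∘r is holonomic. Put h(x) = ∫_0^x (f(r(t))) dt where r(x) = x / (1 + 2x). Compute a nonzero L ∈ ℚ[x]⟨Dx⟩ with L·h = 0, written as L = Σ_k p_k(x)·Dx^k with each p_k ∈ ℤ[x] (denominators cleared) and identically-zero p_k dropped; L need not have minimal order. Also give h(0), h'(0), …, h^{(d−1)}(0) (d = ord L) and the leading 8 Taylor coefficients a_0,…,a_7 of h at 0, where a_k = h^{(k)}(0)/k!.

f: a_k = 0, 1, -1/2, 1/3, -1/4, 1/5, -1/6, 1/7, …
L₀ from L_f via x↦r, Dx↦r'^{-1}Dx.
h=∫₀ˣh₀: take L = L₀·Dx.
L = (5 + 12·x)·Dx^2 + (1 + 5·x + 6·x^2)·Dx^3  (order 3).
h: a_k = 0, 0, 1/2, -5/6, 19/12, -13/4, 211/30, -95/6, …
ICs: h(0) = 0, h′(0) = 0, h′′(0) = 1.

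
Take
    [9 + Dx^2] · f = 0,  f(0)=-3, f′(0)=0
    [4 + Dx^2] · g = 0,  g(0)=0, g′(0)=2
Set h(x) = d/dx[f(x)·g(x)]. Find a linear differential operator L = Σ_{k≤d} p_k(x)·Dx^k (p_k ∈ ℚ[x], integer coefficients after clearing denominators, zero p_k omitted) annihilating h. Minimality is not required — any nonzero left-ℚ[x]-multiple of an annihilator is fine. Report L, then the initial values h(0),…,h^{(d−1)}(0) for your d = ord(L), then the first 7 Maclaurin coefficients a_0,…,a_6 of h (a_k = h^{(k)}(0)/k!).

L = 25 + 26·Dx^2 + Dx^4  (order 4).
h: a_k = -6, 0, 93, 0, -781/4, 0, 19531/120, …
ICs: h(0) = -6, h′(0) = 0, h′′(0) = 186, h′′′(0) = 0.

f: a_k = -3, 0, 27/2, 0, -81/8, 0, 243/80, …
g: a_k = 0, 2, 0, -4/3, 0, 4/15, 0, …
h₀=f·g: eliminate ⇒ L₀, order ≤ 2·2.
Derive L from L₀ (diff closure).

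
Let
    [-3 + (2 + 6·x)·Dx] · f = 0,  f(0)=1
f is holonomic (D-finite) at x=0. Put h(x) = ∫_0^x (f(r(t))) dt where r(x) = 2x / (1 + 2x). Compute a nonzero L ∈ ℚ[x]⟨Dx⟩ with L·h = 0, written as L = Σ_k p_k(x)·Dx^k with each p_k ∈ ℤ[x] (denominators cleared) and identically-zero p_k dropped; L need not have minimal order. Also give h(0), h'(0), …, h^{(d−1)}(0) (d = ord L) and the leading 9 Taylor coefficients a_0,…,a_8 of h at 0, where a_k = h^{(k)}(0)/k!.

f: a_k = 1, 3/2, -9/8, 27/16, -405/128, 1701/256, -15309/1024, 72171/2048, -2814669/32768, …
L₀ from L_f via x↦r, Dx↦r'^{-1}Dx.
∫: right-multiply L₀ by Dx.
L = -3·Dx + (1 + 10·x + 16·x^2)·Dx^2  (order 2).
h: a_k = 0, 1, 3/2, -7/2, 87/8, -1677/40, 3023/16, -106305/112, 658335/128, …
ICs: h(0) = 0, h′(0) = 1.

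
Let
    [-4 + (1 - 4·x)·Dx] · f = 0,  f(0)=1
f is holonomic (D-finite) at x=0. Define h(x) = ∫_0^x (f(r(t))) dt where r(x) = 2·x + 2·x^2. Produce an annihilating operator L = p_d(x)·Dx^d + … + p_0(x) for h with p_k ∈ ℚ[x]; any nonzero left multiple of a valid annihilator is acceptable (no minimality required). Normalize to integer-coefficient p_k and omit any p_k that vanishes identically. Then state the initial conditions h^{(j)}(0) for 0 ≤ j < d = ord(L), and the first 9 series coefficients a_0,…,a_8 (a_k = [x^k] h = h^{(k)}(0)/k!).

f: a_k = 1, 4, 16, 64, 256, 1024, 4096, 16384, 65536, …
L₀ from L_f via x↦r, Dx↦r'^{-1}Dx.
h=∫₀ˣh₀: take L = L₀·Dx.
L = (8 + 16·x)·Dx + (-1 + 8·x + 8·x^2)·Dx^2  (order 2).
h: a_k = 0, 1, 4, 24, 160, 5696/5, 8448, 451072/7, 501760, …
ICs: h(0) = 0, h′(0) = 1.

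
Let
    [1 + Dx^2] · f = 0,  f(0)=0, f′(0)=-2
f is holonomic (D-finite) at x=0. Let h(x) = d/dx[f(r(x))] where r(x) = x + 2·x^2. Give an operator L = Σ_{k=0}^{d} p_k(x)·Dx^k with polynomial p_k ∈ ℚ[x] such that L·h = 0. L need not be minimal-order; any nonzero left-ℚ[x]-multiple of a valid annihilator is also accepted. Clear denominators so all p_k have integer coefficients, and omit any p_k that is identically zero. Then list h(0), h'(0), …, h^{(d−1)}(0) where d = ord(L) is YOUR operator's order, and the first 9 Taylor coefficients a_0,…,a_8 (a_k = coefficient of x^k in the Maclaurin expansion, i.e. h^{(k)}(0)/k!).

L = (49 + 16·x + 96·x^2 + 256·x^3 + 256·x^4) + (-12 - 48·x)·Dx + (1 + 8·x + 16·x^2)·Dx^2  (order 2).
h: a_k = -2, -8, 1, 8, 239/12, 15, -1679/360, -478/45, -235873/20160, …
ICs: h(0) = -2, h′(0) = -8.

f: a_k = 0, -2, 0, 1/3, 0, -1/60, 0, 1/2520, 0, …
Substitute x→r, Dx→(1/r')Dx; clear ⇒ L₀.
h₀' ⇒ L via d/dx closure of L₀.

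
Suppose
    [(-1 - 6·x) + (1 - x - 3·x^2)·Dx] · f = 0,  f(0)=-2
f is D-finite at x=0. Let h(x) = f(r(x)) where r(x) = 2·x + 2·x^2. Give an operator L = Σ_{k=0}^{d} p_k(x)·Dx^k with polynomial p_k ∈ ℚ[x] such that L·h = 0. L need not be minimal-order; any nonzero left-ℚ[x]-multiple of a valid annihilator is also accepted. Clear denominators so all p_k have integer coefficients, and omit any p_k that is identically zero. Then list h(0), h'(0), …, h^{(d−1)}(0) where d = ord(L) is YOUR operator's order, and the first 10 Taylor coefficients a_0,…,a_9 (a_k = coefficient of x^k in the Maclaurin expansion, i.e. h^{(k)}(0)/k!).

f: a_k = -2, -2, -8, -14, -38, -80, -194, -434, -1016, -2318, …
Substitute x→r, Dx→(1/r')Dx; clear ⇒ L₀.
L = (2 + 28·x + 72·x^2 + 48·x^3) + (-1 + 2·x + 14·x^2 + 24·x^3 + 12·x^4)·Dx  (order 1).
h: a_k = -2, -4, -36, -176, -976, -5328, -28976, -158080, -861408, -4695296, …
ICs: h(0) = -2.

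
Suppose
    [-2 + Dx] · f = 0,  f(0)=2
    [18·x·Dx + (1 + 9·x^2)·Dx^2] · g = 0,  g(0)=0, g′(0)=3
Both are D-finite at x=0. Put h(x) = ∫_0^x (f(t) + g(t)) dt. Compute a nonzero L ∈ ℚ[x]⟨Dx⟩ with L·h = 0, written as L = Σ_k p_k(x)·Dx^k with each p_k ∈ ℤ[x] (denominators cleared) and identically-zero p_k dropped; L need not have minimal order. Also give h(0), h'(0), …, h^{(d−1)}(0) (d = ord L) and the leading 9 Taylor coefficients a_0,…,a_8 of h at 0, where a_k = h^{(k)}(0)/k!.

f: a_k = 2, 4, 4, 8/3, 4/3, 8/15, 8/45, 16/315, 4/315, …
g: a_k = 0, 3, 0, -9, 0, 243/5, 0, -2187/7, 0, …
h₀=f+g: left-lcm gives L₀, ord ≤ 3.
∫: right-multiply L₀ by Dx.
L = (18 - 36·x - 486·x^2 - 324·x^3)·Dx^2 + (-11 + 207·x^2 - 162·x^4)·Dx^3 + (1 + 9·x + 18·x^2 + 81·x^3 + 81·x^4)·Dx^4  (order 4).
h: a_k = 0, 2, 7/2, 4/3, -19/12, 4/15, 737/90, 8/315, -14057/360, …
ICs: h(0) = 0, h′(0) = 2, h′′(0) = 7, h′′′(0) = 8.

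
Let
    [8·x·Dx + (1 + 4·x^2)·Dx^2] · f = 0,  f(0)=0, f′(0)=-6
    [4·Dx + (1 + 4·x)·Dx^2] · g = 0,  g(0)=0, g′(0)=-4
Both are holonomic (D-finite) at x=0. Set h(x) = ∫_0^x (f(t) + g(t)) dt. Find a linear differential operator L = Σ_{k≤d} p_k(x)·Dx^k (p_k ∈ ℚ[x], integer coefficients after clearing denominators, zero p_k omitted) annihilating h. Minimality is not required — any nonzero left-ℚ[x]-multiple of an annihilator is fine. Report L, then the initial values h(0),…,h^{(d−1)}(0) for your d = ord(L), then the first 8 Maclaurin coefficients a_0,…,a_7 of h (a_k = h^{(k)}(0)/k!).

L = (-8 - 96·x + 96·x^2 + 128·x^3)·Dx^2 + (-10 - 16·x - 72·x^2 + 192·x^3 + 256·x^4)·Dx^3 + (-1 - 2·x + 8·x^2 + 8·x^3 + 48·x^4 + 64·x^5)·Dx^4  (order 4).
h: a_k = 0, 0, -5, 8/3, -10/3, 64/5, -112/3, 2048/21, …
ICs: h(0) = 0, h′(0) = 0, h′′(0) = -10, h′′′(0) = 16.

f: a_k = 0, -6, 0, 8, 0, -96/5, 0, 384/7, …
g: a_k = 0, -4, 8, -64/3, 64, -1024/5, 2048/3, -16384/7, …
f+g: L₀ = lclm(L_f,L_g), ord ≤ 2+2.
Integrate: L := L₀·Dx.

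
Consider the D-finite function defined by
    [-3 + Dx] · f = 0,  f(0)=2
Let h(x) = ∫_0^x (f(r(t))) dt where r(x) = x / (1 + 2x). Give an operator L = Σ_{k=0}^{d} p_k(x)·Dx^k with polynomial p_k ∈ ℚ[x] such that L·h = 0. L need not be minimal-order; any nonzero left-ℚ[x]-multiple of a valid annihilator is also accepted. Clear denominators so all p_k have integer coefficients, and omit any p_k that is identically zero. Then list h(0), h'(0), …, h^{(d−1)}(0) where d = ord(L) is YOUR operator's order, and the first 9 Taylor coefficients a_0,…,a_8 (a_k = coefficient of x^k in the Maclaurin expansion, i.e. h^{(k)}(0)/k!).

L = -3·Dx + (1 + 4·x + 4·x^2)·Dx^2  (order 2).
h: a_k = 0, 2, 3, -1, -3/4, 51/20, -173/40, 1581/280, -12441/2240, …
ICs: h(0) = 0, h′(0) = 2.

f: a_k = 2, 6, 9, 9, 27/4, 81/20, 81/40, 243/280, 729/2240, …
Substitute x→r, Dx→(1/r')Dx; clear ⇒ L₀.
∫: right-multiply L₀ by Dx.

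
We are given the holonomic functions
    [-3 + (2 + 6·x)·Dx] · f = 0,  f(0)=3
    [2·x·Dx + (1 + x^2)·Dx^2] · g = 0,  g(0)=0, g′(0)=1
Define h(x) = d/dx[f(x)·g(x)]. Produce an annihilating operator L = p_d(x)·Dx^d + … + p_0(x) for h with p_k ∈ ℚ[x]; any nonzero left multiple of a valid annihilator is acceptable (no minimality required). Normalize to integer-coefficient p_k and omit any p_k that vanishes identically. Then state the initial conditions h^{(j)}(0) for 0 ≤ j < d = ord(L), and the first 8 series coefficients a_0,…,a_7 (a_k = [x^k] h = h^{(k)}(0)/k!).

f: a_k = 3, 9/2, -27/8, 81/16, -1215/128, 5103/256, -45927/1024, 216513/2048, …
g: a_k = 0, 1, 0, -1/3, 0, 1/5, 0, -1/7, …
Sym-product of L_f,L_g gives L₀ (≤ ord 2).
h=h₀': d/dx-closure on L₀ ⇒ L.
L = (-57 + 360·x + 630·x^2 - 216·x^3 - 81·x^4) + (124 + 540·x + 1032·x^2 + 1368·x^3 - 756·x^4 - 324·x^5)·Dx + (36 + 200·x + 252·x^2 - 16·x^3 + 108·x^4 - 216·x^5 - 108·x^6)·Dx^2  (order 2).
h: a_k = 3, 9, -105/8, 57/4, -4971/128, 73521/640, -1533597/5120, 7128171/8960, …
ICs: h(0) = 3, h′(0) = 9.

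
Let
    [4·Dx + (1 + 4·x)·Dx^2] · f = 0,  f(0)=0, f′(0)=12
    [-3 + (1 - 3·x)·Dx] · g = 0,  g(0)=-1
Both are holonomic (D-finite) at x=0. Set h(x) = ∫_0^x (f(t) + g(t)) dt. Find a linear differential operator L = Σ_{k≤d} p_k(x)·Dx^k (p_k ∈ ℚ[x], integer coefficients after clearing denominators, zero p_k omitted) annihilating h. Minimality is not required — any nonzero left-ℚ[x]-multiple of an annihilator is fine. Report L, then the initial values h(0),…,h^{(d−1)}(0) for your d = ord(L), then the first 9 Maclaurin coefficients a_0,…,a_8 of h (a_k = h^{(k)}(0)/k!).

L = (-204 - 144·x)·Dx^2 + (-11 - 312·x - 288·x^2)·Dx^3 + (5 + 11·x - 54·x^2 - 72·x^3)·Dx^4  (order 4).
h: a_k = 0, -1, 9/2, -11, 37/4, -273/5, 619/10, -2777/7, 33843/56, …
ICs: h(0) = 0, h′(0) = -1, h′′(0) = 9, h′′′(0) = -66.

f: a_k = 0, 12, -24, 64, -192, 3072/5, -2048, 49152/7, -24576, …
g: a_k = -1, -3, -9, -27, -81, -243, -729, -2187, -6561, …
L₀ := lclm(L_f,L_g); ord L₀ ≤ 2+1.
h=∫h₀ ⇒ L = L₀·Dx.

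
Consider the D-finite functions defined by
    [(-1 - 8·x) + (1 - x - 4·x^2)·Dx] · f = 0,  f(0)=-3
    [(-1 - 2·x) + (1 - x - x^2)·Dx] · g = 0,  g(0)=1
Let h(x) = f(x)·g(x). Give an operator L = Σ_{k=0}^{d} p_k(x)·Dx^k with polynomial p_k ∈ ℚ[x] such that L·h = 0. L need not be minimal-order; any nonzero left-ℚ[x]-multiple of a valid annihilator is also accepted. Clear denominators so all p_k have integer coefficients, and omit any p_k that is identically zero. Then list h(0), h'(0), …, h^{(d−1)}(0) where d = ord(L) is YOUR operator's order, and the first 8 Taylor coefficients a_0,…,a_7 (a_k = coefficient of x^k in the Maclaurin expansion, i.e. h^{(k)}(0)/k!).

L = (-2 - 8·x + 15·x^2 + 16·x^3) + (1 - 2·x - 4·x^2 + 5·x^3 + 4·x^4)·Dx  (order 1).
h: a_k = -3, -6, -24, -57, -168, -420, -1131, -2874, …
ICs: h(0) = -3.

f: a_k = -3, -3, -15, -27, -87, -195, -543, -1323, …
g: a_k = 1, 1, 2, 3, 5, 8, 13, 21, …
Sym-product of L_f,L_g gives L₀ (≤ ord 1).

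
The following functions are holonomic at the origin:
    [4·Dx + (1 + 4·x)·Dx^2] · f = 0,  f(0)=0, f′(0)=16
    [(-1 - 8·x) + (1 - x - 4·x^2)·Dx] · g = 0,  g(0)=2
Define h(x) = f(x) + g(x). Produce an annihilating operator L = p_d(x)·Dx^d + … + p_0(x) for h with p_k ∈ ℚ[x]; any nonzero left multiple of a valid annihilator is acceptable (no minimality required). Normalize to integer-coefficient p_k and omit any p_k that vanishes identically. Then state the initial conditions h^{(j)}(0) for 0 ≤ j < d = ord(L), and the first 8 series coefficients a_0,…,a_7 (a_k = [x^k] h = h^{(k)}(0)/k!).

L = (-268 - 1616·x - 5504·x^2 - 4608·x^3 - 6144·x^4)·Dx + (-11 - 360·x - 3008·x^2 - 7680·x^3 - 9472·x^4 - 10240·x^5)·Dx^2 + (7 + 67·x + 154·x^2 - 136·x^3 - 928·x^4 - 2176·x^5 - 2048·x^6)·Dx^3  (order 3).
h: a_k = 2, 18, -22, 310/3, -198, 4746/5, -7106/3, 71710/7, …
ICs: h(0) = 2, h′(0) = 18, h′′(0) = -44.

f: a_k = 0, 16, -32, 256/3, -256, 4096/5, -8192/3, 65536/7, …
g: a_k = 2, 2, 10, 18, 58, 130, 362, 882, …
Sum ⇒ L₀ = lclm(L_f,L_g) in ℚ(x)⟨Dx⟩.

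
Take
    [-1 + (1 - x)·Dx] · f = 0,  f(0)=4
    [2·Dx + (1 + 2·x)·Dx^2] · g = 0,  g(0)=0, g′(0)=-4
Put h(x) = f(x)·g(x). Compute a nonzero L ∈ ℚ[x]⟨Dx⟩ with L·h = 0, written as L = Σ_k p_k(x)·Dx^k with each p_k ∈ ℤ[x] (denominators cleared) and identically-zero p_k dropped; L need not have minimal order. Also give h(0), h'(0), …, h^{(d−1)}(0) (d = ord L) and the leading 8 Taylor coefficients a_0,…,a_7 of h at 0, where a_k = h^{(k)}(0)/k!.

f: a_k = 4, 4, 4, 4, 4, 4, 4, 4, …
g: a_k = 0, -4, 4, -16/3, 8, -64/5, 64/3, -256/7, …
L₀ := L_f ⊗_s L_g (sym. prod.), ord ≤ 2.
L = 2 + 6·x·Dx + (-1 - x + 2·x^2)·Dx^2  (order 2).
h: a_k = 0, -16, 0, -64/3, 32/3, -608/15, 224/5, -3552/35, …
ICs: h(0) = 0, h′(0) = -16.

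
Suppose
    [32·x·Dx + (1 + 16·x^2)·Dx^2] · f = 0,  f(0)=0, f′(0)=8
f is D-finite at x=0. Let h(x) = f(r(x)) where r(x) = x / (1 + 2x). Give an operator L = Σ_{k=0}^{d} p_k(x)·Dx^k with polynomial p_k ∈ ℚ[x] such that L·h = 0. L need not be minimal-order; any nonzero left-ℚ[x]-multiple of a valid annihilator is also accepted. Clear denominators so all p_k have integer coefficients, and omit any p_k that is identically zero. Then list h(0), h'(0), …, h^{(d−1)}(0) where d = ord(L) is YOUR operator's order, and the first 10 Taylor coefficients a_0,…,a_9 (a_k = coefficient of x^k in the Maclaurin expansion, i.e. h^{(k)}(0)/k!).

L = (4 + 40·x)·Dx + (1 + 4·x + 20·x^2)·Dx^2  (order 2).
h: a_k = 0, 8, -16, -32/3, 192, -2432/5, -2816/3, 71168/7, -21504, -735232/9, …
ICs: h(0) = 0, h′(0) = 8.

f: a_k = 0, 8, 0, -128/3, 0, 2048/5, 0, -32768/7, 0, 524288/9, …
f∘r: x↦r, Dx↦Dx/r' in L_f ⇒ L₀.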